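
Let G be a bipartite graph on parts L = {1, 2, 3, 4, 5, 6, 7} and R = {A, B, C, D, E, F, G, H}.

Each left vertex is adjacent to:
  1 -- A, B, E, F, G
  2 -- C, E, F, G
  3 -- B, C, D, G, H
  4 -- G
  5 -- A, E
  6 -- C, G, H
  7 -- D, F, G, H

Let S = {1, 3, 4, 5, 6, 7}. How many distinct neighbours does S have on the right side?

8

The union of neighbours of {1, 3, 4, 5, 6, 7} is {A, B, C, D, E, F, G, H}, which has 8 elements.
Since |N(S)| = 8 ≥ |S| = 6, Hall's condition holds for this subset.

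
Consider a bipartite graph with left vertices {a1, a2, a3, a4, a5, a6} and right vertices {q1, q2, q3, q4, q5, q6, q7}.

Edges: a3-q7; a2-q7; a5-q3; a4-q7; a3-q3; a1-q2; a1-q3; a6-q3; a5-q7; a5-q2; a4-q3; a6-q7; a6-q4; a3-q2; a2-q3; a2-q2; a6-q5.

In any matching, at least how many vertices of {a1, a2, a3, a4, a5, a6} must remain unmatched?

2

One maximum matching: a1-q3, a2-q7, a3-q2, a6-q4.
The set {a1, a2, a3, a4, a5} has only 3 neighbours ({q2, q3, q7}), so by Hall's theorem at most 4 of the 6 left vertices can be matched.
That matches 4 of the 6, leaving 2 unmatched; no matching can do better.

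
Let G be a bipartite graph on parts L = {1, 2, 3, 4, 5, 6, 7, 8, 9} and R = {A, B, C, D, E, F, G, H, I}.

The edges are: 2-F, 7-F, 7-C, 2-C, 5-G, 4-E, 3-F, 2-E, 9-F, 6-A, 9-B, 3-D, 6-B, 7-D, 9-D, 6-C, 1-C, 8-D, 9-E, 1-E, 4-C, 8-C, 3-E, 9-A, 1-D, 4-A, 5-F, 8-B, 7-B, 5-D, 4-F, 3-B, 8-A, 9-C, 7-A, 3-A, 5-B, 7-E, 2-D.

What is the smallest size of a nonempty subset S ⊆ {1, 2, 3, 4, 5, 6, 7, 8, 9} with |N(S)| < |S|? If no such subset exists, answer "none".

7

Take S = {1, 2, 3, 4, 6, 7, 8}. Its neighbourhood is {A, B, C, D, E, F}, so |N(S)| = 6 < |S| = 7.
Every subset of size less than 7 has at least as many neighbours as members, so 7 is the minimum.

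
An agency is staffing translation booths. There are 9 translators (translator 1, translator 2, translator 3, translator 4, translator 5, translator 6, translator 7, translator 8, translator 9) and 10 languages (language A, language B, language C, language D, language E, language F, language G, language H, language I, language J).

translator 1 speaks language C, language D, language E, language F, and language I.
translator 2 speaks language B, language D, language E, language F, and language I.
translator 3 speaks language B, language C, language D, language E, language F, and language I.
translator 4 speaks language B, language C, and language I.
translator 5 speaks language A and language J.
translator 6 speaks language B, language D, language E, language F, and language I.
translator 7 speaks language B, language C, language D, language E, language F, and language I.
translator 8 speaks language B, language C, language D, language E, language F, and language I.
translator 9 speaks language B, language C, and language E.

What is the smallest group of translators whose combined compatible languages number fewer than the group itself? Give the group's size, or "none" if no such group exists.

Take S = {translator 1, translator 2, translator 3, translator 4, translator 6, translator 7, translator 8}. Its neighbourhood is {language B, language C, language D, language E, language F, language I}, so |N(S)| = 6 < |S| = 7.
Every subset of size less than 7 has at least as many neighbours as members, so 7 is the minimum.

7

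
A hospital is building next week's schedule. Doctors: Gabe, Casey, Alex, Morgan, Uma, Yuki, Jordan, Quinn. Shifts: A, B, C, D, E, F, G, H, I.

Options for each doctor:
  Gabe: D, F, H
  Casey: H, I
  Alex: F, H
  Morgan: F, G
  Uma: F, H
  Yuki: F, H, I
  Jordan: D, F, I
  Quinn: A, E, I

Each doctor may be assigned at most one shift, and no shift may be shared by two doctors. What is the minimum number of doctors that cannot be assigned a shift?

One maximum matching: Gabe–D, Casey–I, Alex–H, Morgan–G, Uma–F, Quinn–E.
The set {Gabe, Casey, Alex, Uma, Yuki, Jordan} has only 4 neighbours ({D, F, H, I}), so by Hall's theorem at most 6 of the 8 doctors can be matched.
That matches 6 of the 8, leaving 2 unmatched; no matching can do better.

2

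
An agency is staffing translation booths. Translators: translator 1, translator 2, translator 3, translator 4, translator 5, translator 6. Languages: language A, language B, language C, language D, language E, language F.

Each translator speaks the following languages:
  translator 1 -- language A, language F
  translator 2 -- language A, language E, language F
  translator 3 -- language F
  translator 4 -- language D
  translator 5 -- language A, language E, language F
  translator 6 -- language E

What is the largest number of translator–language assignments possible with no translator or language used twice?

For example, pair translator 1–language A, translator 2–language E, translator 3–language F, translator 4–language D.
The set {translator 1, translator 2, translator 3, translator 5, translator 6} has only 3 neighbours ({language A, language E, language F}), so by Hall's theorem at most 4 of the 6 translators can be matched.

4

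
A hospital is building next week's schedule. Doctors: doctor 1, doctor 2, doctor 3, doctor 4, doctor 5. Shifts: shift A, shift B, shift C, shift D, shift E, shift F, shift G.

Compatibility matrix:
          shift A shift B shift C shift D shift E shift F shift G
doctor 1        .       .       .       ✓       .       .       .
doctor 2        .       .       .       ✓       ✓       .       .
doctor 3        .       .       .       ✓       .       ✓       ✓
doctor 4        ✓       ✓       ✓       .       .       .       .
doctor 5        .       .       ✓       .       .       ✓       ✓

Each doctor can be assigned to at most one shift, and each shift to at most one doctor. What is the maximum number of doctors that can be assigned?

A valid assignment of size 5: doctor 1-shift D, doctor 2-shift E, doctor 3-shift F, doctor 4-shift A, doctor 5-shift G.
All 5 doctors are matched, so no larger matching exists.

5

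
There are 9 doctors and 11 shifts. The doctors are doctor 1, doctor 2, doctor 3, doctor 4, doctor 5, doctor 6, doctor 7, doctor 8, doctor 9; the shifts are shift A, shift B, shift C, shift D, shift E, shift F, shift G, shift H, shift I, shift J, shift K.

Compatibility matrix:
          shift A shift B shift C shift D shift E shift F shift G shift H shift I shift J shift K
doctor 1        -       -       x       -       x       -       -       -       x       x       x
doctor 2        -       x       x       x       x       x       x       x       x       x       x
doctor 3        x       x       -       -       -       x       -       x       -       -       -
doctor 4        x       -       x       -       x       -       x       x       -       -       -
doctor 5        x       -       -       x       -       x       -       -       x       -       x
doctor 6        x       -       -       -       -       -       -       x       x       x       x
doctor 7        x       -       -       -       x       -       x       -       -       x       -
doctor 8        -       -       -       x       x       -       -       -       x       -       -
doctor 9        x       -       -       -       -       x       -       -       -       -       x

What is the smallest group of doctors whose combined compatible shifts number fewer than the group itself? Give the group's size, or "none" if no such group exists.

A matching saturating every doctor exists, for instance doctor 1→shift C, doctor 2→shift G, doctor 3→shift B, doctor 4→shift A, doctor 5→shift D, doctor 6→shift J, doctor 7→shift E, doctor 8→shift I, doctor 9→shift F.
By Hall's marriage theorem, this means |N(S)| ≥ |S| for every subset S, so no violating subset exists.

none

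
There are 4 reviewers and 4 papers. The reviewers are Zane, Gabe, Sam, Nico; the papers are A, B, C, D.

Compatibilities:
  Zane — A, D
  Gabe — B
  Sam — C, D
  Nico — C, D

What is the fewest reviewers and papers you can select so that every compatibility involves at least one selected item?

A maximum matching has 4 edges (e.g. Zane–A, Gabe–B, Sam–D, Nico–C).
By König's theorem the minimum vertex cover has the same size. One such cover is {Zane, Gabe, Sam, Nico}.

4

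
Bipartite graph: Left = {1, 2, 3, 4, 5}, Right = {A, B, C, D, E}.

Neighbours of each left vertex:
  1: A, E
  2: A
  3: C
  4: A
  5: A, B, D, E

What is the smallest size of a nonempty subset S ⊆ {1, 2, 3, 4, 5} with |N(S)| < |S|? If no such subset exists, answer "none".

Take S = {2, 4}. Its neighbourhood is {A}, so |N(S)| = 1 < |S| = 2.
No single vertex violates Hall's condition since each has at least one neighbour, so 2 is the minimum.

2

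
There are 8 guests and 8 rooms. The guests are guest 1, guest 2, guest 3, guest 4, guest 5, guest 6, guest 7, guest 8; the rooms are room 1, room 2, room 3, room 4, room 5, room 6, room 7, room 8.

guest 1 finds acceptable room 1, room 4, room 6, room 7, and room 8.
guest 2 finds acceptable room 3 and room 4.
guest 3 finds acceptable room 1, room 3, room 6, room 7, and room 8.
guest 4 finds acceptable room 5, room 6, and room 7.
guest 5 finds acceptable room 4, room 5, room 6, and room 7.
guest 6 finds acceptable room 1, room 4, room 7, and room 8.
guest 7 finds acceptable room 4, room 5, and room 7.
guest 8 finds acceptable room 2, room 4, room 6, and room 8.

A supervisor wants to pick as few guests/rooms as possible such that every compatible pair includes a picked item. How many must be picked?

{guest 1, guest 2, guest 3, guest 4, guest 5, guest 6, guest 7, guest 8} is a vertex cover of size 8: every edge has an endpoint in this set.
No smaller cover exists because guest 1–room 4, guest 2–room 3, guest 3–room 1, guest 4–room 5, guest 5–room 6, guest 6–room 8, guest 7–room 7, guest 8–room 2 is a matching of size 8, and a cover must include an endpoint of each of these disjoint edges (König's theorem).

8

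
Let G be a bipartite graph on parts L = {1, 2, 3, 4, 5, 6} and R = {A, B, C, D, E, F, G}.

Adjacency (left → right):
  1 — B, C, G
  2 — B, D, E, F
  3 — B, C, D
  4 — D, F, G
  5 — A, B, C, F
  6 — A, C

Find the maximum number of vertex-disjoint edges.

6

For example, pair 1-G, 2-E, 3-B, 4-D, 5-F, 6-C.
This saturates every left vertex, so 6 is the maximum.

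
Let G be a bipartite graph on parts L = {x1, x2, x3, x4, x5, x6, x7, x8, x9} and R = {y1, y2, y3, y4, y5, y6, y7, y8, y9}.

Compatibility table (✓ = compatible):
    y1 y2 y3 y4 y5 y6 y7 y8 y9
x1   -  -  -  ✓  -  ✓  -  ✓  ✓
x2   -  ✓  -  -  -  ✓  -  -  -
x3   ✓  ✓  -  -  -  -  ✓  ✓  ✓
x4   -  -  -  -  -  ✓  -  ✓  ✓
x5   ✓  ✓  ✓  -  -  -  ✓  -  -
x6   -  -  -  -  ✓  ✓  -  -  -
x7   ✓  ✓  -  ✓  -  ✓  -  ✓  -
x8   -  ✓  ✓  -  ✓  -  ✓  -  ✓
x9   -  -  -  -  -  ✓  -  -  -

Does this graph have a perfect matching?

A valid assignment of size 9: x1-y8, x2-y2, x3-y7, x4-y9, x5-y1, x6-y5, x7-y4, x8-y3, x9-y6.
Every left vertex is matched, so this is a perfect matching.

Yes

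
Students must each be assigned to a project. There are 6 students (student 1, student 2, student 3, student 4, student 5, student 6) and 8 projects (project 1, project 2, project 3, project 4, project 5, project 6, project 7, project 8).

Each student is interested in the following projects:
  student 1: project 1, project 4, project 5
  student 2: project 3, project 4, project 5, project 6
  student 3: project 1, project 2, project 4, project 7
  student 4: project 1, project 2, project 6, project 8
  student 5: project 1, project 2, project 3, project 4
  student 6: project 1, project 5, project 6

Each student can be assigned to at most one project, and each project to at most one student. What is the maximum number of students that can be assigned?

For example, pair student 1→project 5, student 2→project 6, student 3→project 4, student 4→project 8, student 5→project 3, student 6→project 1.
All 6 students are matched, so no larger matching exists.

6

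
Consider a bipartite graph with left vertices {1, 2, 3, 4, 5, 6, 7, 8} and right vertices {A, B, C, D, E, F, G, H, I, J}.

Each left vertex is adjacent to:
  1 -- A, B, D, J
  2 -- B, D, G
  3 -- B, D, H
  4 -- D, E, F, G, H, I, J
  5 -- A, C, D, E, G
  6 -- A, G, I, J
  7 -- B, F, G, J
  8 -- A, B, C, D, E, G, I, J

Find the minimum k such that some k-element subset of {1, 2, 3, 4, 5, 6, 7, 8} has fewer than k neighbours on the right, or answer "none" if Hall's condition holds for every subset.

none

A matching saturating every left vertex exists, for instance 1→B, 2→G, 3→D, 4→E, 5→A, 6→I, 7→F, 8→J.
By Hall's marriage theorem, this means |N(S)| ≥ |S| for every subset S, so no violating subset exists.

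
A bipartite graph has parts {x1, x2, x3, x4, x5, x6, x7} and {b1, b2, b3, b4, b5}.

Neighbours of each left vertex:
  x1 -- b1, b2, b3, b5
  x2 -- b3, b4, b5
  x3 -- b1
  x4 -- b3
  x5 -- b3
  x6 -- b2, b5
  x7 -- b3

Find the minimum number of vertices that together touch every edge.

5

The 5 edges x1–b2, x2–b4, x3–b1, x4–b3, x6–b5 form a matching, so any vertex cover needs at least 5 vertices (one per matched edge).
Conversely {x1, x2, x3, x6, b3} meets every edge and has exactly 5 vertices, so 5 is optimal.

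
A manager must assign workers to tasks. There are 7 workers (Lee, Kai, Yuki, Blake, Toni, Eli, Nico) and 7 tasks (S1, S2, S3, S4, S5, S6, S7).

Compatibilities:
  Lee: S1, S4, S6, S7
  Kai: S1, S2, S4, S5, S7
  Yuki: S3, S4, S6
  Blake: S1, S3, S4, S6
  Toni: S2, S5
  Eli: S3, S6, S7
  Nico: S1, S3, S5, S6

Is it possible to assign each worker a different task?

Yes

For example, pair Lee-S7, Kai-S2, Yuki-S4, Blake-S1, Toni-S5, Eli-S3, Nico-S6.
All 7 workers are covered.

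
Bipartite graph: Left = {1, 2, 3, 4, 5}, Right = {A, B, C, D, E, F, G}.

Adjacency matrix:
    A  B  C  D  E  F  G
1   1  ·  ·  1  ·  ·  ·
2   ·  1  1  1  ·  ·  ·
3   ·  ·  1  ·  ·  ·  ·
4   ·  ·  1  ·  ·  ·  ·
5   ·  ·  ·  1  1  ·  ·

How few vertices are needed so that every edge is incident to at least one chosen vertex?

4

{1, 2, 5, C} is a vertex cover of size 4: every edge has an endpoint in this set.
No smaller cover exists because 1–D, 2–B, 3–C, 5–E is a matching of size 4, and a cover must include an endpoint of each of these disjoint edges (König's theorem).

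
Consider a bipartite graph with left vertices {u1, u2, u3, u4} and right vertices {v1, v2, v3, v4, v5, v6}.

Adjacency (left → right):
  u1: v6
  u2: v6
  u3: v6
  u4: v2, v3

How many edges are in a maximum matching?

For example, pair u1-v6, u4-v2.
The set {u1, u2, u3} has only 1 neighbour ({v6}), so by Hall's theorem at most 2 of the 4 left vertices can be matched.

2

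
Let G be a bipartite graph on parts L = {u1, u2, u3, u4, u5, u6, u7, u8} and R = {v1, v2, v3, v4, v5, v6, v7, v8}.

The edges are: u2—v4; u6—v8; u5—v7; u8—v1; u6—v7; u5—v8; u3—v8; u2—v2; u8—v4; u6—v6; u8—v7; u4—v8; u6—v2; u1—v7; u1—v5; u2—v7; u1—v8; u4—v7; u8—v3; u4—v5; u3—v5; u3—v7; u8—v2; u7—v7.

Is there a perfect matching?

No

The set {u1, u3, u4, u5, u7} has only 3 neighbours ({v5, v7, v8}), so by Hall's theorem at most 6 of the 8 left vertices can be matched.
Hence no matching covers every left vertex.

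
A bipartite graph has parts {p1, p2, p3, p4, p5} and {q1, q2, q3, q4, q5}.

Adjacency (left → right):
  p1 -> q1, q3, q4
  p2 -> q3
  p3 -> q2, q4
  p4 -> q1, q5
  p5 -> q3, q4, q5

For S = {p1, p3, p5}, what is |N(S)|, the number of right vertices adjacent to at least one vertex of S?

The union of neighbours of {p1, p3, p5} is {q1, q2, q3, q4, q5}, which has 5 elements.
Since |N(S)| = 5 ≥ |S| = 3, Hall's condition holds for this subset.

5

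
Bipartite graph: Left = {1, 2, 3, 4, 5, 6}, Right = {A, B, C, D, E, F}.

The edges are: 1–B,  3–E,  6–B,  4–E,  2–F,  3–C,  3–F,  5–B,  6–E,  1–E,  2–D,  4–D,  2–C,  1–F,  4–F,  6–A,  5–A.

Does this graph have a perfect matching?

A valid assignment of size 6: 1-E, 2-F, 3-C, 4-D, 5-A, 6-B.
Every left vertex is matched, so this is a perfect matching.

Yes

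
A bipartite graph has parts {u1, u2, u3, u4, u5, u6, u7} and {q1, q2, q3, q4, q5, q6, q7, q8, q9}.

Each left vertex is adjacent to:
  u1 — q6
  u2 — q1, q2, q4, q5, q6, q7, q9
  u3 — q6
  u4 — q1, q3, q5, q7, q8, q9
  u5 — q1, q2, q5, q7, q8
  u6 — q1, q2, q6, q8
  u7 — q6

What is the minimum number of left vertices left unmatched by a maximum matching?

A valid assignment of size 5: u1–q6, u2–q4, u4–q9, u5–q7, u6–q2.
The set {u1, u3, u7} has only 1 neighbour ({q6}), so by Hall's theorem at most 5 of the 7 left vertices can be matched.
That matches 5 of the 7, leaving 2 unmatched; no matching can do better.

2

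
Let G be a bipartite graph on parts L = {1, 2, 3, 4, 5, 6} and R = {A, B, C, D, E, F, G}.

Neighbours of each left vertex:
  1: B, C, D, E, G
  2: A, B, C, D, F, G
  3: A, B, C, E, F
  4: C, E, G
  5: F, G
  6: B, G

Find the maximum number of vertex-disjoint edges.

6

A valid assignment of size 6: 1→E, 2→G, 3→A, 4→C, 5→F, 6→B.
This saturates every left vertex, so 6 is the maximum.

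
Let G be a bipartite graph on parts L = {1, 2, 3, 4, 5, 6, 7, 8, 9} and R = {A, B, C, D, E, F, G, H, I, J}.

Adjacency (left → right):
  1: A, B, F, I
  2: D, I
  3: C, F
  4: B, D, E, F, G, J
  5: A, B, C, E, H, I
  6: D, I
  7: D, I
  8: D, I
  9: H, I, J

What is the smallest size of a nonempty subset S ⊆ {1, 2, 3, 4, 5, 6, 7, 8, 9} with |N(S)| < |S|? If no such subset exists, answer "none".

3

Take S = {2, 6, 7}. Its neighbourhood is {D, I}, so |N(S)| = 2 < |S| = 3.
Every subset of size less than 3 has at least as many neighbours as members, so 3 is the minimum.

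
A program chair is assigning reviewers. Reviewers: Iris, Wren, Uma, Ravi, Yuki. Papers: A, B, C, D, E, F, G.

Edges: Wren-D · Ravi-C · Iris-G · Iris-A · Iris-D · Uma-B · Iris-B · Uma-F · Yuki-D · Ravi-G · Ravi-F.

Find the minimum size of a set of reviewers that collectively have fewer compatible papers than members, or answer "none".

Take S = {Wren, Yuki}. Its neighbourhood is {D}, so |N(S)| = 1 < |S| = 2.
No single vertex violates Hall's condition since each has at least one neighbour, so 2 is the minimum.

2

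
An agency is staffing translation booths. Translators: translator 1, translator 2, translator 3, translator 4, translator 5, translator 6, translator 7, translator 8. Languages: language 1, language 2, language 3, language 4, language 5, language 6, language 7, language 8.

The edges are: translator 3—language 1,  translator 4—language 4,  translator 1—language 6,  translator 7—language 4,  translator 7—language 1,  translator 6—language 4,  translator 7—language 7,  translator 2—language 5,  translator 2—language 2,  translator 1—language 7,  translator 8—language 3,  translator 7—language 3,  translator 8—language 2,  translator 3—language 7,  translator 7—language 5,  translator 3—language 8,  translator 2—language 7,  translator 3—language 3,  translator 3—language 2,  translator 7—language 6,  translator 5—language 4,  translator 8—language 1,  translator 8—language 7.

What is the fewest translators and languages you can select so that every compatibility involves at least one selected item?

The 6 edges translator 1–language 6, translator 2–language 2, translator 3–language 8, translator 4–language 4, translator 7–language 3, translator 8–language 7 form a matching, so any vertex cover needs at least 6 vertices (one per matched edge).
Conversely {translator 1, translator 2, translator 3, translator 7, translator 8, language 4} meets every edge and has exactly 6 vertices, so 6 is optimal.

6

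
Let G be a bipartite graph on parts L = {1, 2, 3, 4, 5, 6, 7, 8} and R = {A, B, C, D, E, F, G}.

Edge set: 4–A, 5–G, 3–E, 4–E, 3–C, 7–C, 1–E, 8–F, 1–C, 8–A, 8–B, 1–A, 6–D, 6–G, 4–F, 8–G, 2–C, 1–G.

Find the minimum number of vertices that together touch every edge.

7

{1, 3, 4, 5, 6, 8, C} is a vertex cover of size 7: every edge has an endpoint in this set.
No smaller cover exists because 1–A, 2–C, 3–E, 4–F, 5–G, 6–D, 8–B is a matching of size 7, and a cover must include an endpoint of each of these disjoint edges (König's theorem).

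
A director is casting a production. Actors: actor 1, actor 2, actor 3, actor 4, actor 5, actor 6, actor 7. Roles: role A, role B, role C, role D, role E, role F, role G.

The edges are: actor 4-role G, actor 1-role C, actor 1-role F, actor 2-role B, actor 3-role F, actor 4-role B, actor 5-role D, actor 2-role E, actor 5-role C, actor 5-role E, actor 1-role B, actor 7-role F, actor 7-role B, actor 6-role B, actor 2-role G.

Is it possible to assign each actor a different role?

No

The set {actor 3, actor 6, actor 7} has only 2 neighbours ({role B, role F}), so by Hall's theorem at most 6 of the 7 actors can be matched.
Hence no matching covers every actor.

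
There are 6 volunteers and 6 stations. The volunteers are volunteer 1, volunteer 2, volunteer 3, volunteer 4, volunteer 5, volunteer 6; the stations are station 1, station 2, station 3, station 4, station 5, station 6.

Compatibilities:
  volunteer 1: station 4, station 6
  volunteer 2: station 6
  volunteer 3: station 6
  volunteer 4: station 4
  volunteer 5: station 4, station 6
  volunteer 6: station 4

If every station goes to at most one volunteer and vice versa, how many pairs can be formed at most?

2

For example, pair volunteer 1–station 4, volunteer 2–station 6.
The set {volunteer 1, volunteer 2, volunteer 3, volunteer 4, volunteer 5, volunteer 6} has only 2 neighbours ({station 4, station 6}), so by Hall's theorem at most 2 of the 6 volunteers can be matched.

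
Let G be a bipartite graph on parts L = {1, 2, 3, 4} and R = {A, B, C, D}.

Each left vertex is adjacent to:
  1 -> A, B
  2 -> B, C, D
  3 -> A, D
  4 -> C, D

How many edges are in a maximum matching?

4

For example, pair 1-A, 2-B, 3-D, 4-C.
All 4 left vertices are matched, so no larger matching exists.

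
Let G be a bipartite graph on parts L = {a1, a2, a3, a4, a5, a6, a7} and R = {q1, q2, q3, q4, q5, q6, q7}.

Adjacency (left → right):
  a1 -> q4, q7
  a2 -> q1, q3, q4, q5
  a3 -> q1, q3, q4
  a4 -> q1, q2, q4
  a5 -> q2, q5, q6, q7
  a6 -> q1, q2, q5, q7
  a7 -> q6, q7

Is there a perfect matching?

A valid assignment of size 7: a1→q4, a2→q5, a3→q3, a4→q1, a5→q6, a6→q2, a7→q7.
All 7 left vertices are covered.

Yes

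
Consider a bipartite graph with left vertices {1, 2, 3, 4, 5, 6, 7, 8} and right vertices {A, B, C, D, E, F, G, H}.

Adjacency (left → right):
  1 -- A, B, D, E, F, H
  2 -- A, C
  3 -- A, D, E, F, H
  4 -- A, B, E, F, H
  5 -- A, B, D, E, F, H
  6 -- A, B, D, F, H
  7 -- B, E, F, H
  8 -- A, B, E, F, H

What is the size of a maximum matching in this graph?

For example, pair 1→E, 2→C, 3→D, 4→A, 5→F, 6→B, 7→H.
The set {1, 3, 4, 5, 6, 7, 8} has only 6 neighbours ({A, B, D, E, F, H}), so by Hall's theorem at most 7 of the 8 left vertices can be matched.

7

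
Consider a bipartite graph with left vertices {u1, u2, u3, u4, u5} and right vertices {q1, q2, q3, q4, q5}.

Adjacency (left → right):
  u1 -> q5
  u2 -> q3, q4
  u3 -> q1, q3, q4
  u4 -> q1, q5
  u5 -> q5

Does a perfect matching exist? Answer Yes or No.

No

The set {u1, u5} has only 1 neighbour ({q5}), so by Hall's theorem at most 4 of the 5 left vertices can be matched.
Hence no matching covers every left vertex.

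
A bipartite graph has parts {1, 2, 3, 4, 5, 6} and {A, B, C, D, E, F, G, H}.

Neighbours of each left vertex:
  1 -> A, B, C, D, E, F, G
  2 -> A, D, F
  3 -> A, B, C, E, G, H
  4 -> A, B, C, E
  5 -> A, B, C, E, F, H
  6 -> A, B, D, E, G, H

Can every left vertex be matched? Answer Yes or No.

A valid assignment of size 6: 1-A, 2-F, 3-H, 4-B, 5-E, 6-G.
Every left vertex is matched, so this matching saturates all of them.

Yes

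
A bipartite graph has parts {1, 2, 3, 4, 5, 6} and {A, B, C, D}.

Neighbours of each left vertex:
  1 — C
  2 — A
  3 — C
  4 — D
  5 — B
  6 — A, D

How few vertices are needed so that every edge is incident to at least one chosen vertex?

4

The 4 edges 1–C, 2–A, 4–D, 5–B form a matching, so any vertex cover needs at least 4 vertices (one per matched edge).
Conversely {5, A, C, D} meets every edge and has exactly 4 vertices, so 4 is optimal.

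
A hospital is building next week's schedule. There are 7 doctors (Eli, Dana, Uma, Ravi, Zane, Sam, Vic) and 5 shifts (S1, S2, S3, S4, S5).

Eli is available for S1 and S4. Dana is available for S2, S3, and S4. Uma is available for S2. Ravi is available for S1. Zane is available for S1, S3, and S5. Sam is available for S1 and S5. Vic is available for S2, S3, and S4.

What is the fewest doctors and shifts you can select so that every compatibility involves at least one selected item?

A maximum matching has 5 edges (e.g. Eli–S4, Dana–S3, Uma–S2, Ravi–S1, Zane–S5).
By König's theorem the minimum vertex cover has the same size. One such cover is {S1, S2, S3, S4, S5}.

5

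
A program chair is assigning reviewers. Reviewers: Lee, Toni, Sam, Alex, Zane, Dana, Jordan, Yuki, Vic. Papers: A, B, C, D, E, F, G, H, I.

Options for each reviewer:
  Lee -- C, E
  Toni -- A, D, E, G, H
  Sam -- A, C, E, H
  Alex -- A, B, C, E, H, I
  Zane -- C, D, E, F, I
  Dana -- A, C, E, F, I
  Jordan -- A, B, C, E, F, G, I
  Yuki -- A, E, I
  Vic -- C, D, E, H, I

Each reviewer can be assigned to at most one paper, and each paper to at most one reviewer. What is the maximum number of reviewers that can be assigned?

9

A valid assignment of size 9: Lee–C, Toni–G, Sam–H, Alex–B, Zane–D, Dana–A, Jordan–F, Yuki–I, Vic–E.
This saturates every reviewer, so 9 is the maximum.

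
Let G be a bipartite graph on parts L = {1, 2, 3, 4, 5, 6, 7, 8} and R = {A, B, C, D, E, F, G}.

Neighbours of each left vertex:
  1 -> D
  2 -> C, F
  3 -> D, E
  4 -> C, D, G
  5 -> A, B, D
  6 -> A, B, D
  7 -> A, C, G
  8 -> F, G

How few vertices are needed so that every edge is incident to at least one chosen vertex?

7

A maximum matching has 7 edges (e.g. 1–D, 2–F, 3–E, 4–G, 5–A, 6–B, 7–C).
By König's theorem the minimum vertex cover has the same size. One such cover is {3, A, B, C, D, F, G}.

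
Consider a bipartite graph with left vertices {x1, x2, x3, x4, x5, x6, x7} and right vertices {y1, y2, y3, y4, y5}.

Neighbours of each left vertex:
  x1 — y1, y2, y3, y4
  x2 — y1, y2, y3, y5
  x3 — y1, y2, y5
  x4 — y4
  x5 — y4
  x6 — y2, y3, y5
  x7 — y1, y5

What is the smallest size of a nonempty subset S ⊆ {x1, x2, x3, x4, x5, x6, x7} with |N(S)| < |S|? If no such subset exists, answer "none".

2

Take S = {x4, x5}. Its neighbourhood is {y4}, so |N(S)| = 1 < |S| = 2.
No single vertex violates Hall's condition since each has at least one neighbour, so 2 is the minimum.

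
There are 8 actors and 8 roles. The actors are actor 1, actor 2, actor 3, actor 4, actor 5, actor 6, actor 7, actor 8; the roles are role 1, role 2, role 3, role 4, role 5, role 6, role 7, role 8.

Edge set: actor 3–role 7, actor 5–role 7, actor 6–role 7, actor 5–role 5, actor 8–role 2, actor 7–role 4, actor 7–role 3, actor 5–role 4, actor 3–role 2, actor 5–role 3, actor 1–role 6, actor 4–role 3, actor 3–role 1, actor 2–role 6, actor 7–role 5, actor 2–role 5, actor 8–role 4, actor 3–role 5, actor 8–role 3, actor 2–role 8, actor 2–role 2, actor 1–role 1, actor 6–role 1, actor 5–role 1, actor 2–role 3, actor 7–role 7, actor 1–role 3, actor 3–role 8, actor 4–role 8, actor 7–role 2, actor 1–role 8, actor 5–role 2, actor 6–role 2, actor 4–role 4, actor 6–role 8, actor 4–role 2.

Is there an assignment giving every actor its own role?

For example, pair actor 1–role 1, actor 2–role 6, actor 3–role 7, actor 4–role 8, actor 5–role 4, actor 6–role 2, actor 7–role 5, actor 8–role 3.
All 8 actors are covered.

Yes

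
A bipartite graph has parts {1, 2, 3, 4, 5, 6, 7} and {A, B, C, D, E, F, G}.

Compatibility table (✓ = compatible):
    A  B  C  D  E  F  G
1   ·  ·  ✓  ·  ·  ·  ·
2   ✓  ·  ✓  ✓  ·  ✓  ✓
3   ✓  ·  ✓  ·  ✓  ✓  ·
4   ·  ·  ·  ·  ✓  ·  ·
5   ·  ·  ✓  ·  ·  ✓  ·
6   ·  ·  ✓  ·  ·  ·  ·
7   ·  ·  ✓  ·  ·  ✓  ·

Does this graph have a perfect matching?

The set {1, 5, 6, 7} has only 2 neighbours ({C, F}), so by Hall's theorem at most 5 of the 7 left vertices can be matched.
Hence no matching covers every left vertex.

No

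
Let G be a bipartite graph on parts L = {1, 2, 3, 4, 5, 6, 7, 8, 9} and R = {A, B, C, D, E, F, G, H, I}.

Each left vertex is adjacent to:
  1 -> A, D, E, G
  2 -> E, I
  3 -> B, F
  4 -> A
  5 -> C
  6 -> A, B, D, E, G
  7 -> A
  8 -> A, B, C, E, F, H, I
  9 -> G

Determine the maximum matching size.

8

One maximum matching: 1→D, 2→I, 3→B, 4→A, 5→C, 6→E, 8→H, 9→G.
The set {4, 7} has only 1 neighbour ({A}), so by Hall's theorem at most 8 of the 9 left vertices can be matched.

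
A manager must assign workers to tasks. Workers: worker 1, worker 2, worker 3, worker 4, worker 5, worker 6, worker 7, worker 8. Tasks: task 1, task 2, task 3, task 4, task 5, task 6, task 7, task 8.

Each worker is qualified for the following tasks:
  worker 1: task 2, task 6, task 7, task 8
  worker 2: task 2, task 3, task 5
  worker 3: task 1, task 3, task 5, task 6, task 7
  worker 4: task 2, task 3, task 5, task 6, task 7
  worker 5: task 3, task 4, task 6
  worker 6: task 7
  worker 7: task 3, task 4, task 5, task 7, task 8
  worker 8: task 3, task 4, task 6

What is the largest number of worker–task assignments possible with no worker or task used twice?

8

One maximum matching: worker 1–task 8, worker 2–task 2, worker 3–task 1, worker 4–task 5, worker 5–task 3, worker 6–task 7, worker 7–task 4, worker 8–task 6.
This saturates every worker, so 8 is the maximum.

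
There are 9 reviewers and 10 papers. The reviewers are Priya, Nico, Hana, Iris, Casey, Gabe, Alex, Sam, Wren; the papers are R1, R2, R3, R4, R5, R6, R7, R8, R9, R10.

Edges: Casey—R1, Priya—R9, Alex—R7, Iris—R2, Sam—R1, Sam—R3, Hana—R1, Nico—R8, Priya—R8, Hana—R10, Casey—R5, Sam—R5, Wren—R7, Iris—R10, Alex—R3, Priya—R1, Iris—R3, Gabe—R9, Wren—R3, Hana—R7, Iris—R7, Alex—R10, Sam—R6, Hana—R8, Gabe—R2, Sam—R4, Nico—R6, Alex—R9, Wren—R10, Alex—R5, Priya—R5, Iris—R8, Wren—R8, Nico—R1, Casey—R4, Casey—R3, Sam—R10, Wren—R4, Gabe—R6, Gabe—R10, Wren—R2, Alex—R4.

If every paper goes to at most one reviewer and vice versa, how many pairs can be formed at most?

For example, pair Priya–R8, Nico–R1, Hana–R7, Iris–R2, Casey–R5, Gabe–R6, Alex–R9, Sam–R4, Wren–R3.
This saturates every reviewer, so 9 is the maximum.

9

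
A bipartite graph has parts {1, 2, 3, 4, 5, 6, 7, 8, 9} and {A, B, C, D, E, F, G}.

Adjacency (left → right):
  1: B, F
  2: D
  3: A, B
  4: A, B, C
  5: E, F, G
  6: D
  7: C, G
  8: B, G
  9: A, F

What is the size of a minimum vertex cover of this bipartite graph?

7

{5, A, B, C, D, F, G} is a vertex cover of size 7: every edge has an endpoint in this set.
No smaller cover exists because 1–F, 2–D, 3–A, 4–C, 5–E, 7–G, 8–B is a matching of size 7, and a cover must include an endpoint of each of these disjoint edges (König's theorem).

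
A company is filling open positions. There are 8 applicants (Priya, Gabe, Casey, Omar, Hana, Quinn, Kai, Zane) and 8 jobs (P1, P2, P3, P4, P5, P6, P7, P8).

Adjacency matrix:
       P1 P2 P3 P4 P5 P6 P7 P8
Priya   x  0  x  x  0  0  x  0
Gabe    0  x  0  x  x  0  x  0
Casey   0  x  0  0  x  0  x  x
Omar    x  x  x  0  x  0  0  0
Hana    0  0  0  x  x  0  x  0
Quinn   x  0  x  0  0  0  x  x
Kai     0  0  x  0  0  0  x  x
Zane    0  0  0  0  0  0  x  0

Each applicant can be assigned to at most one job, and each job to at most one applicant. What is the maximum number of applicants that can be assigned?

A valid assignment of size 7: Priya–P1, Gabe–P2, Casey–P5, Omar–P3, Hana–P4, Quinn–P8, Kai–P7.
The set {Priya, Gabe, Casey, Omar, Hana, Quinn, Kai, Zane} has only 7 neighbours ({P1, P2, P3, P4, P5, P7, P8}), so by Hall's theorem at most 7 of the 8 applicants can be matched.

7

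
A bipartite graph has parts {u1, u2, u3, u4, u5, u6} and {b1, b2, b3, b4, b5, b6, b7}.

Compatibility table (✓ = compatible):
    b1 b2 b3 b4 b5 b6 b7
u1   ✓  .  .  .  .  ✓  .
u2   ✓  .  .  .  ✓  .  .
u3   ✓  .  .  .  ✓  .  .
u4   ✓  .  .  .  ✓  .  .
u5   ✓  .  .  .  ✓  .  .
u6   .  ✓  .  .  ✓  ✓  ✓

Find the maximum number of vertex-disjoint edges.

One maximum matching: u1–b6, u2–b1, u3–b5, u6–b7.
The set {u2, u3, u4, u5} has only 2 neighbours ({b1, b5}), so by Hall's theorem at most 4 of the 6 left vertices can be matched.

4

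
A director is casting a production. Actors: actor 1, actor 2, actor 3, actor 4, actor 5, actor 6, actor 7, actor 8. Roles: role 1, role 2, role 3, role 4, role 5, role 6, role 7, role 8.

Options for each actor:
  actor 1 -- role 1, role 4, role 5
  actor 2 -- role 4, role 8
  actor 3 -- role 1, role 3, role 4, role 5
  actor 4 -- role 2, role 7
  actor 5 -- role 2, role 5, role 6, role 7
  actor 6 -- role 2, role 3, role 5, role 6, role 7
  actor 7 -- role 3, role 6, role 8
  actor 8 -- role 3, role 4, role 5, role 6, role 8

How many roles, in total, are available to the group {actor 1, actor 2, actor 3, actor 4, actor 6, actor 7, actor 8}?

8

The union of neighbours of {actor 1, actor 2, actor 3, actor 4, actor 6, actor 7, actor 8} is {role 1, role 2, role 3, role 4, role 5, role 6, role 7, role 8}, which has 8 elements.
Since |N(S)| = 8 ≥ |S| = 7, Hall's condition holds for this subset.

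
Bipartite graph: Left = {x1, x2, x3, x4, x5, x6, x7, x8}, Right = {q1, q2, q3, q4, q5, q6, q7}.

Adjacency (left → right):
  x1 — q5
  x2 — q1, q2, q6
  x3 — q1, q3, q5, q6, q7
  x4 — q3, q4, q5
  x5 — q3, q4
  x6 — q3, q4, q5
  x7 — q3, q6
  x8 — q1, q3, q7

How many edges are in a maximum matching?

One maximum matching: x1→q5, x2→q2, x3→q1, x4→q3, x5→q4, x7→q6, x8→q7.
The set {x1, x4, x5, x6} has only 3 neighbours ({q3, q4, q5}), so by Hall's theorem at most 7 of the 8 left vertices can be matched.

7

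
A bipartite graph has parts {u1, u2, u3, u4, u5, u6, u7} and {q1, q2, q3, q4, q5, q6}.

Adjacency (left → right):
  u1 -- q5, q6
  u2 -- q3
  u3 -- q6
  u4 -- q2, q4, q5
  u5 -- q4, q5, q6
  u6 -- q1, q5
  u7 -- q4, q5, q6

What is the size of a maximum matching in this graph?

6

For example, pair u1-q5, u2-q3, u3-q6, u4-q2, u5-q4, u6-q1.
The set {u1, u3, u5, u7} has only 3 neighbours ({q4, q5, q6}), so by Hall's theorem at most 6 of the 7 left vertices can be matched.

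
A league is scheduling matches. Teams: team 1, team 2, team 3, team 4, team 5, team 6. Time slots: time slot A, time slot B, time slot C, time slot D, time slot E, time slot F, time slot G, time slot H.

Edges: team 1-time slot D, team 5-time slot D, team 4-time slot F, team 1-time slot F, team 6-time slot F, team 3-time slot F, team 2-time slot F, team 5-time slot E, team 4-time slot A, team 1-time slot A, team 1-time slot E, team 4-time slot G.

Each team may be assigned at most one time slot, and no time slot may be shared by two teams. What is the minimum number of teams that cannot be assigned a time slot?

2

One maximum matching: team 1–time slot A, team 2–time slot F, team 4–time slot G, team 5–time slot D.
The set {team 2, team 3, team 6} has only 1 neighbour ({time slot F}), so by Hall's theorem at most 4 of the 6 teams can be matched.
That matches 4 of the 6, leaving 2 unmatched; no matching can do better.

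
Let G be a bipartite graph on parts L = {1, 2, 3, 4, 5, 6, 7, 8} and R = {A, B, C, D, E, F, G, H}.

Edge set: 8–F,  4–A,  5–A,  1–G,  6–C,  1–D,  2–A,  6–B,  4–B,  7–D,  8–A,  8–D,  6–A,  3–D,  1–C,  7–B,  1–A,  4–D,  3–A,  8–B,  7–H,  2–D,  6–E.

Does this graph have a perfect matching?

No

The set {2, 3, 5} has only 2 neighbours ({A, D}), so by Hall's theorem at most 7 of the 8 left vertices can be matched.
Hence no matching covers every left vertex.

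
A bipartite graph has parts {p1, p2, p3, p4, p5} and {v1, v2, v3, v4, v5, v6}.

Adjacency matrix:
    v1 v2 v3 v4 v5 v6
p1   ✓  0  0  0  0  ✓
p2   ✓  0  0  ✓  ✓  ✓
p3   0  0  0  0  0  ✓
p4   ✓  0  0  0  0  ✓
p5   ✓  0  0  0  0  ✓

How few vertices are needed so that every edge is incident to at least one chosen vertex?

3

A maximum matching has 3 edges (e.g. p1–v1, p2–v4, p3–v6).
By König's theorem the minimum vertex cover has the same size. One such cover is {p2, v1, v6}.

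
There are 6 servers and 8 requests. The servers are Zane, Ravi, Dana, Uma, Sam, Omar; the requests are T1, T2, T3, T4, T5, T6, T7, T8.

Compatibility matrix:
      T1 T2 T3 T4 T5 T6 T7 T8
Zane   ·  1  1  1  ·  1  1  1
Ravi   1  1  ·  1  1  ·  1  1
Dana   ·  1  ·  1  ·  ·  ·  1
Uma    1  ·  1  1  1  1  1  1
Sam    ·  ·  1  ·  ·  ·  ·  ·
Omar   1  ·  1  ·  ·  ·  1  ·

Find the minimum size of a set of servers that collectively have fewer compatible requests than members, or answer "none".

A matching saturating every server exists, for instance Zane→T4, Ravi→T1, Dana→T8, Uma→T5, Sam→T3, Omar→T7.
By Hall's marriage theorem, this means |N(S)| ≥ |S| for every subset S, so no violating subset exists.

none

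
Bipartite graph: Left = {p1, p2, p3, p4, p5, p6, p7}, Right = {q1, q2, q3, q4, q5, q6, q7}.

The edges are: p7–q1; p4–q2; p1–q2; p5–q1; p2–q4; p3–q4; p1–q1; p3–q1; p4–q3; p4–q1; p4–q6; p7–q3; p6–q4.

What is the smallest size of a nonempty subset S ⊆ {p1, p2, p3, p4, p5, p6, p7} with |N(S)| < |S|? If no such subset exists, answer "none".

Take S = {p2, p6}. Its neighbourhood is {q4}, so |N(S)| = 1 < |S| = 2.
No single vertex violates Hall's condition since each has at least one neighbour, so 2 is the minimum.

2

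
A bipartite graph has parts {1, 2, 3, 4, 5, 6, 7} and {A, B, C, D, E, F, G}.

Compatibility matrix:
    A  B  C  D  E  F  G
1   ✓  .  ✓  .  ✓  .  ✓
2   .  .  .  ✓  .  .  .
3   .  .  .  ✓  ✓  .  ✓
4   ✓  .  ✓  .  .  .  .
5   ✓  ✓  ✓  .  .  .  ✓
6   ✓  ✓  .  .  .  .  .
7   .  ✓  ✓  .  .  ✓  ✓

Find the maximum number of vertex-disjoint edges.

One maximum matching: 1-E, 2-D, 3-G, 4-A, 5-C, 6-B, 7-F.
This saturates every left vertex, so 7 is the maximum.

7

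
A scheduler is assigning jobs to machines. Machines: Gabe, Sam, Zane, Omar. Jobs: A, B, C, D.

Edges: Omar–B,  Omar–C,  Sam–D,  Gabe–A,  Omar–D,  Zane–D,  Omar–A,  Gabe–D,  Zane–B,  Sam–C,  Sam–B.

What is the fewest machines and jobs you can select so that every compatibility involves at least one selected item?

{Gabe, Sam, Zane, Omar} is a vertex cover of size 4: every edge has an endpoint in this set.
No smaller cover exists because Gabe–A, Sam–C, Zane–D, Omar–B is a matching of size 4, and a cover must include an endpoint of each of these disjoint edges (König's theorem).

4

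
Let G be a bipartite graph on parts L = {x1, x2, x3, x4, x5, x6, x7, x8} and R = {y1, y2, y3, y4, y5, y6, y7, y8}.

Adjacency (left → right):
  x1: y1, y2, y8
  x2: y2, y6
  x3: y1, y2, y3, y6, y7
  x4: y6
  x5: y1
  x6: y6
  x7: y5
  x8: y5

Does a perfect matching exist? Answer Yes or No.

No

The set {x4, x6, x7, x8} has only 2 neighbours ({y5, y6}), so by Hall's theorem at most 6 of the 8 left vertices can be matched.
Hence no matching covers every left vertex.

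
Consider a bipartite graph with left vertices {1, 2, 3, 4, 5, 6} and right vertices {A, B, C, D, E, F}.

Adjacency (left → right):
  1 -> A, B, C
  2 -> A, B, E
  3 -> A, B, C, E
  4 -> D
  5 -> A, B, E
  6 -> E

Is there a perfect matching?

No

The set {1, 2, 3, 5, 6} has only 4 neighbours ({A, B, C, E}), so by Hall's theorem at most 5 of the 6 left vertices can be matched.
Hence no matching covers every left vertex.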